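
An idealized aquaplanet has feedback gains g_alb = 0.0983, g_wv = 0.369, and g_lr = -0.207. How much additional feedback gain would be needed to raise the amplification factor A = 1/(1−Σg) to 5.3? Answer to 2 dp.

Current total gain = 0.2603.
Target gain for A = 5.3: g* = 1 − 1/5.3 = 0.8113.
Additional gain needed = 0.8113 − 0.2603 = 0.55.

0.55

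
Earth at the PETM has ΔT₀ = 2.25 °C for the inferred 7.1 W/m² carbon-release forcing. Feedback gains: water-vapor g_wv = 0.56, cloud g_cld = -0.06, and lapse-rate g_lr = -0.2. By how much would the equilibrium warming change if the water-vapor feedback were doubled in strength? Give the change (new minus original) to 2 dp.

Original: g = 0.3, ΔT = 2.25/(1−0.3) = 3.2143 °C.
With doubled water-vapor: g' = 0.86, ΔT' = 2.25/(1−0.86) = 16.0714 °C.
Change = 16.0714 − 3.2143 = 12.86 °C.

12.86 °C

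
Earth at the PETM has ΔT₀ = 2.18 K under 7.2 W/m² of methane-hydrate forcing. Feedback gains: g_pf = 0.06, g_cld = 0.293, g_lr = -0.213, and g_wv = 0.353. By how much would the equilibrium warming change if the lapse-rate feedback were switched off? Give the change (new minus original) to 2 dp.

Original: g = 0.493, ΔT = 2.18/(1−0.493) = 4.2998 K.
Without lapse-rate: g' = 0.706, ΔT' = 2.18/(1−0.706) = 7.4150 K.
Change = 7.4150 − 4.2998 = 3.12 K.

3.12 K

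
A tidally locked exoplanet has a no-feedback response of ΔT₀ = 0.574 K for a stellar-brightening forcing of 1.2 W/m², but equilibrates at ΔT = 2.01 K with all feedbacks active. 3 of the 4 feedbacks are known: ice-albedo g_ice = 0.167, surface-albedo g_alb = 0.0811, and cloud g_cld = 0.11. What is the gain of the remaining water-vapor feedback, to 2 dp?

0.36

Amplification A = ΔT/ΔT₀ = 2.01/0.574 = 3.502.
Total gain g = 1 − 1/A = 1 − 1/3.502 = 0.7144.
Known gains sum to 0.167 + 0.0811 + 0.11 = 0.3581.
g_wv = 0.7144 − 0.3581 = 0.36.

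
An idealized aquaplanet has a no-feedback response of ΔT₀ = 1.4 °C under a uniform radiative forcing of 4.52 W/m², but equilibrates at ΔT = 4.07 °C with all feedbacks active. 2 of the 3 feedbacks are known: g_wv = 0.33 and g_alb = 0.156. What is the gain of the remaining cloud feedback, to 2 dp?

Amplification A = ΔT/ΔT₀ = 4.07/1.4 = 2.907.
Total gain g = 1 − 1/A = 1 − 1/2.907 = 0.656.
Known gains sum to 0.33 + 0.156 = 0.486.
g_cld = 0.656 − 0.486 = 0.17.

0.17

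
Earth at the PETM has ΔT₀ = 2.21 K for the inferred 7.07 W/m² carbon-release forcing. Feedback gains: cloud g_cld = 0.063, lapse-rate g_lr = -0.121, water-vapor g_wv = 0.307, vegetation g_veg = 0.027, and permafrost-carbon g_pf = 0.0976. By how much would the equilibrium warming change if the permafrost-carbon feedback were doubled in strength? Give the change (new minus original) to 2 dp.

0.65 K

Original: g = 0.3736, ΔT = 2.21/(1−0.3736) = 3.5281 K.
With doubled permafrost-carbon: g' = 0.4712, ΔT' = 2.21/(1−0.4712) = 4.1793 K.
Change = 4.1793 − 3.5281 = 0.65 K.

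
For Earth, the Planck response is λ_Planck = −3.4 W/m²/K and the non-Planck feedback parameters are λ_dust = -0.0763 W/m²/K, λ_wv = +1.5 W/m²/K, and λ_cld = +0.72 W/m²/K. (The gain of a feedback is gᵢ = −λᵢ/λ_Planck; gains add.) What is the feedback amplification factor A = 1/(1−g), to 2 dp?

Convert to gains: g_dust = -0.0763/3.4 = -0.02244; g_wv = 1.5/3.4 = 0.4412; g_cld = 0.72/3.4 = 0.2118.
Total gain g = 0.63056.
A = 1/(1 − 0.63056) = 2.71.

2.71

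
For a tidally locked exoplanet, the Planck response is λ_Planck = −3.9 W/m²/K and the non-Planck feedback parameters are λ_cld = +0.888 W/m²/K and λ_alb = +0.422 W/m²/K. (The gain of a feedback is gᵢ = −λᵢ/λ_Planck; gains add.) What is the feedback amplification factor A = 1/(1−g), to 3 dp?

1.506

Convert to gains: g_cld = 0.888/3.9 = 0.2277; g_alb = 0.422/3.9 = 0.1082.
Total gain g = 0.3359.
A = 1/(1 − 0.3359) = 1.506.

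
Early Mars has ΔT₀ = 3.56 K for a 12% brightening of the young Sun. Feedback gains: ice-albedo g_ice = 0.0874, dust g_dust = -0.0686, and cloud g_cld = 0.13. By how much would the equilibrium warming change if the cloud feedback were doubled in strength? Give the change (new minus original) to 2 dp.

Original: g = 0.1488, ΔT = 3.56/(1−0.1488) = 4.1823 K.
With doubled cloud: g' = 0.2788, ΔT' = 3.56/(1−0.2788) = 4.9362 K.
Change = 4.9362 − 4.1823 = 0.75 K.

0.75 K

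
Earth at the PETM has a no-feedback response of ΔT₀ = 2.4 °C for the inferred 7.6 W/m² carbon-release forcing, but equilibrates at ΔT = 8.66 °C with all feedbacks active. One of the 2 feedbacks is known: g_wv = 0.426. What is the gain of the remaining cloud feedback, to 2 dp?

0.30

Amplification A = ΔT/ΔT₀ = 8.66/2.4 = 3.608.
Total gain g = 1 − 1/A = 1 − 1/3.608 = 0.7228.
The known gain is 0.426.
g_cld = 0.7228 − 0.426 = 0.30.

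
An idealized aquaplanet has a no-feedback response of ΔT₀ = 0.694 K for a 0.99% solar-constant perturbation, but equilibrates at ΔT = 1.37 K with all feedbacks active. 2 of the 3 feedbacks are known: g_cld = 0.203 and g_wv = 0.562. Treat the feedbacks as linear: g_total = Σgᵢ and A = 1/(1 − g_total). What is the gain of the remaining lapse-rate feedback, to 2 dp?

Amplification A = ΔT/ΔT₀ = 1.37/0.694 = 1.974.
Total gain g = 1 − 1/A = 1 − 1/1.974 = 0.4934.
Known gains sum to 0.203 + 0.562 = 0.765.
g_lr = 0.4934 − 0.765 = -0.27.

-0.27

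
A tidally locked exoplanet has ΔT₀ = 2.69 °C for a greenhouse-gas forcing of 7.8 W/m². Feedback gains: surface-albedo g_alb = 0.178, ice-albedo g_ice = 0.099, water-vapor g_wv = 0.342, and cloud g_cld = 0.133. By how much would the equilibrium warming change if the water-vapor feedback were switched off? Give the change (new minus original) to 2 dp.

-6.29 °C

Original: g = 0.752, ΔT = 2.69/(1−0.752) = 10.8468 °C.
Without water-vapor: g' = 0.41, ΔT' = 2.69/(1−0.41) = 4.5593 °C.
Change = 4.5593 − 10.8468 = -6.29 °C.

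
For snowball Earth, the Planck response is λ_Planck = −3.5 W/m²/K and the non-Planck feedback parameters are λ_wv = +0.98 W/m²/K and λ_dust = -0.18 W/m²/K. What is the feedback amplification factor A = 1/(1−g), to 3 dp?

1.296

Convert to gains: g_wv = 0.98/3.5 = 0.28; g_dust = -0.18/3.5 = -0.05143.
Total gain g = 0.22857.
A = 1/(1 − 0.22857) = 1.296.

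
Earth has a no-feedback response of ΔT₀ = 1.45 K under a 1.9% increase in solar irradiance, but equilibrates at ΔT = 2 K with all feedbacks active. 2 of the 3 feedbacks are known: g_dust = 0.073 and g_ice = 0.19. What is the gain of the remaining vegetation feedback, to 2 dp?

0.01

Amplification A = ΔT/ΔT₀ = 2/1.45 = 1.379.
Total gain g = 1 − 1/A = 1 − 1/1.379 = 0.2748.
Known gains sum to 0.073 + 0.19 = 0.263.
g_veg = 0.2748 − 0.263 = 0.01.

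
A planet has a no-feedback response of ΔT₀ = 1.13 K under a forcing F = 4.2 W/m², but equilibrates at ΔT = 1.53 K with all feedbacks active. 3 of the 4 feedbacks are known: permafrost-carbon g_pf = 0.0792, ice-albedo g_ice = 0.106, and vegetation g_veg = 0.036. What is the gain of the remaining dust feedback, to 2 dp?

Amplification A = ΔT/ΔT₀ = 1.53/1.13 = 1.354.
Total gain g = 1 − 1/A = 1 − 1/1.354 = 0.2614.
Known gains sum to 0.0792 + 0.106 + 0.036 = 0.2212.
g_dust = 0.2614 − 0.2212 = 0.04.

0.04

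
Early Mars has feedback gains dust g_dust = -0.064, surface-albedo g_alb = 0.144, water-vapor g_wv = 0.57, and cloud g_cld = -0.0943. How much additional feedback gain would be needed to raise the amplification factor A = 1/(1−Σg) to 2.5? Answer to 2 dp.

0.04

Current total gain = 0.5557.
Target gain for A = 2.5: g* = 1 − 1/2.5 = 0.6.
Additional gain needed = 0.6 − 0.5557 = 0.04.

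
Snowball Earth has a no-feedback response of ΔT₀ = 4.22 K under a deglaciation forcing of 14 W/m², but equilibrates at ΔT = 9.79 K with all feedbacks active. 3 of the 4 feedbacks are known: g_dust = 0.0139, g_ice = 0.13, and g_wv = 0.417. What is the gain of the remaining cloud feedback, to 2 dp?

0.01

Amplification A = ΔT/ΔT₀ = 9.79/4.22 = 2.32.
Total gain g = 1 − 1/A = 1 − 1/2.32 = 0.569.
Known gains sum to 0.0139 + 0.13 + 0.417 = 0.5609.
g_cld = 0.569 − 0.5609 = 0.01.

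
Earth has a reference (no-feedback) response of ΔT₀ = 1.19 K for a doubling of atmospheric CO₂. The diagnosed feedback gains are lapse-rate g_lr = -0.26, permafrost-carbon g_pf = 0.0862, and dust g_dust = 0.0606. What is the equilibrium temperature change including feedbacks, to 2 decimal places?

Total gain g = -0.26 + 0.0862 + 0.0606 = -0.1132.
Amplification A = 1/(1 + 0.1132) = 0.8983.
ΔT = 1.19 × 0.8983 = 1.07 K.

1.07 K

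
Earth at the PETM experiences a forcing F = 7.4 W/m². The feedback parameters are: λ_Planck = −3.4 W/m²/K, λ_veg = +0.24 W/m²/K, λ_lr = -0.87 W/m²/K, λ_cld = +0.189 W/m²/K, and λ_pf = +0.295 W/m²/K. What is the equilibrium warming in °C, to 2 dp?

Net feedback parameter λ = (−3.4) + (+0.24) + (-0.87) + (+0.189) + (+0.295) = -3.546 W/m²/K.
ΔT = −F/λ = −7.4/(-3.546) = 2.09 °C.

2.09 °C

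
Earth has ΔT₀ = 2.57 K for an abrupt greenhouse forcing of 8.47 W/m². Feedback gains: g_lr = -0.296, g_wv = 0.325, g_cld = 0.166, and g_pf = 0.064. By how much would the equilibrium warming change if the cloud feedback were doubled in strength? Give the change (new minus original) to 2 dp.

Original: g = 0.259, ΔT = 2.57/(1−0.259) = 3.4683 K.
With doubled cloud: g' = 0.425, ΔT' = 2.57/(1−0.425) = 4.4696 K.
Change = 4.4696 − 3.4683 = 1.00 K.

1.00 K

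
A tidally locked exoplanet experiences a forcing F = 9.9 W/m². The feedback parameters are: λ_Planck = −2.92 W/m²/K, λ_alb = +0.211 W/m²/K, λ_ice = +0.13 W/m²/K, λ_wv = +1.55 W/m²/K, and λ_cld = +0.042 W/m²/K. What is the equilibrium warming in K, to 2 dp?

Net feedback parameter λ = (−2.92) + (+0.211) + (+0.13) + (+1.55) + (+0.042) = -0.987 W/m²/K.
ΔT = −F/λ = −9.9/(-0.987) = 10.03 K.

10.03 K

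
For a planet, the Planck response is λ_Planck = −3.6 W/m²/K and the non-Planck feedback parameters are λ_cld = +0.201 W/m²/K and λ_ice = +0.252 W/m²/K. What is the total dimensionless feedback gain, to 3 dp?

0.126

Convert to gains: g_cld = 0.201/3.6 = 0.05583; g_ice = 0.252/3.6 = 0.07.
Total gain g = 0.12583.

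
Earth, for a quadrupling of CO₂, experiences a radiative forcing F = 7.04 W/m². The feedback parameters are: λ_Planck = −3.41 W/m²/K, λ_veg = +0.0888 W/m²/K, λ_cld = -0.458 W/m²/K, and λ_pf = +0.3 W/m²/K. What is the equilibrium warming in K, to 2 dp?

Net feedback parameter λ = (−3.41) + (+0.0888) + (-0.458) + (+0.3) = -3.4792 W/m²/K.
ΔT = −F/λ = −7.04/(-3.4792) = 2.02 K.

2.02 K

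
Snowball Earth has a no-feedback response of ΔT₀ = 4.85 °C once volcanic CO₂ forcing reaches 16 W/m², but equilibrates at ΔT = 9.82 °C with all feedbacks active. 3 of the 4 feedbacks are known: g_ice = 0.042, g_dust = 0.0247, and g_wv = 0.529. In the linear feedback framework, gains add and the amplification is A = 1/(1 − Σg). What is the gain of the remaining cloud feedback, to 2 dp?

Amplification A = ΔT/ΔT₀ = 9.82/4.85 = 2.025.
Total gain g = 1 − 1/A = 1 − 1/2.025 = 0.5062.
Known gains sum to 0.042 + 0.0247 + 0.529 = 0.5957.
g_cld = 0.5062 − 0.5957 = -0.09.

-0.09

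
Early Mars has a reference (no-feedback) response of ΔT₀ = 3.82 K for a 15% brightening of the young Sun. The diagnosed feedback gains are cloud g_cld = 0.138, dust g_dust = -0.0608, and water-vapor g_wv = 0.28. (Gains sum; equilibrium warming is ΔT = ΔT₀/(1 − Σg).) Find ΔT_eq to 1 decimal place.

Total gain g = 0.138 − 0.0608 + 0.28 = 0.3572.
Amplification A = 1/(1 − 0.3572) = 1.556.
ΔT = 3.82 × 1.556 = 5.9 K.

5.9 K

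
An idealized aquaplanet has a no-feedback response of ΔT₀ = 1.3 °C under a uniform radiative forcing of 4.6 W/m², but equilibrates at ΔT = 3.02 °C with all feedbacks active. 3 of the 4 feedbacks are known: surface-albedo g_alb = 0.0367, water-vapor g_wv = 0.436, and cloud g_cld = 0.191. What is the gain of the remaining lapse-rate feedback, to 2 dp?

Amplification A = ΔT/ΔT₀ = 3.02/1.3 = 2.323.
Total gain g = 1 − 1/A = 1 − 1/2.323 = 0.5695.
Known gains sum to 0.0367 + 0.436 + 0.191 = 0.6637.
g_lr = 0.5695 − 0.6637 = -0.09.

-0.09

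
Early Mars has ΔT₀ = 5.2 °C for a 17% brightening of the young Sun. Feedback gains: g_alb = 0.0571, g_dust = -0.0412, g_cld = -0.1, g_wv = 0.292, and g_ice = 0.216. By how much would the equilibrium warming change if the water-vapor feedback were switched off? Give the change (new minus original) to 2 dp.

-3.04 °C

Original: g = 0.4239, ΔT = 5.2/(1−0.4239) = 9.0262 °C.
Without water-vapor: g' = 0.1319, ΔT' = 5.2/(1−0.1319) = 5.9901 °C.
Change = 5.9901 − 9.0262 = -3.04 °C.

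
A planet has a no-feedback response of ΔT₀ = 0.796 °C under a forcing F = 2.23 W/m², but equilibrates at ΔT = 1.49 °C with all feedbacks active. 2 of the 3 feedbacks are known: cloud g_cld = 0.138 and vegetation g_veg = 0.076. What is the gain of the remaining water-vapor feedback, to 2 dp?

Amplification A = ΔT/ΔT₀ = 1.49/0.796 = 1.872.
Total gain g = 1 − 1/A = 1 − 1/1.872 = 0.4658.
Known gains sum to 0.138 + 0.076 = 0.214.
g_wv = 0.4658 − 0.214 = 0.25.

0.25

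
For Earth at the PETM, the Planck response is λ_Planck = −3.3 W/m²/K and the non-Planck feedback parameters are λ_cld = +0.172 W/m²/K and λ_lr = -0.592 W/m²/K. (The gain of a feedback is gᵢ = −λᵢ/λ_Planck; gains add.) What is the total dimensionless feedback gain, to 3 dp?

-0.127

Convert to gains: g_cld = 0.172/3.3 = 0.05212; g_lr = -0.592/3.3 = -0.1794.
Total gain g = -0.12728.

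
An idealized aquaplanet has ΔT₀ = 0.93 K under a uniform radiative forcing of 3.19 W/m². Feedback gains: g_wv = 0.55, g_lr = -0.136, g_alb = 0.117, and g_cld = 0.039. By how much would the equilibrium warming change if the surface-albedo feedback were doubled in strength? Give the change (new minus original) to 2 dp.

Original: g = 0.57, ΔT = 0.93/(1−0.57) = 2.1628 K.
With doubled surface-albedo: g' = 0.687, ΔT' = 0.93/(1−0.687) = 2.9712 K.
Change = 2.9712 − 2.1628 = 0.81 K.

0.81 K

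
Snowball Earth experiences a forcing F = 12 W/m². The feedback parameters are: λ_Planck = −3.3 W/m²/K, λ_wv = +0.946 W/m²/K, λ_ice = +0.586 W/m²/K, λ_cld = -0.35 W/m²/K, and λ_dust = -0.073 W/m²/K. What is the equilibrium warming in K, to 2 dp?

5.48 K

Net feedback parameter λ = (−3.3) + (+0.946) + (+0.586) + (-0.35) + (-0.073) = -2.191 W/m²/K.
ΔT = −F/λ = −12/(-2.191) = 5.48 K.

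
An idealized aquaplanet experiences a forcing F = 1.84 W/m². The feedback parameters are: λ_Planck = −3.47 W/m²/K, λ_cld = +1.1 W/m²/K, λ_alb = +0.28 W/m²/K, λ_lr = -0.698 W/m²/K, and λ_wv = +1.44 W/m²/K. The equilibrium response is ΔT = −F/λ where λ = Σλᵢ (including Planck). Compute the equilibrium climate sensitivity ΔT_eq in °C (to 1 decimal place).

1.4 °C

Net feedback parameter λ = (−3.47) + (+1.1) + (+0.28) + (-0.698) + (+1.44) = -1.348 W/m²/K.
ΔT = −F/λ = −1.84/(-1.348) = 1.4 °C.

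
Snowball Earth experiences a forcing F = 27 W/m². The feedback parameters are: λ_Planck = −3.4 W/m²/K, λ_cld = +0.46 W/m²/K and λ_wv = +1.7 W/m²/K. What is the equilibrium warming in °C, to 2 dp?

21.77 °C

Net feedback parameter λ = (−3.4) + (+0.46) + (+1.7) = -1.24 W/m²/K.
ΔT = −F/λ = −27/(-1.24) = 21.77 °C.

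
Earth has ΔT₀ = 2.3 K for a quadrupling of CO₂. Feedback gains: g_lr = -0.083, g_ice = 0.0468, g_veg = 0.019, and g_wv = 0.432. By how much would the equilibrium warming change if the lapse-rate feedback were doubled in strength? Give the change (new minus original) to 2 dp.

-0.49 K

Original: g = 0.4148, ΔT = 2.3/(1−0.4148) = 3.9303 K.
With doubled lapse-rate: g' = 0.3318, ΔT' = 2.3/(1−0.3318) = 3.4421 K.
Change = 3.4421 − 3.9303 = -0.49 K.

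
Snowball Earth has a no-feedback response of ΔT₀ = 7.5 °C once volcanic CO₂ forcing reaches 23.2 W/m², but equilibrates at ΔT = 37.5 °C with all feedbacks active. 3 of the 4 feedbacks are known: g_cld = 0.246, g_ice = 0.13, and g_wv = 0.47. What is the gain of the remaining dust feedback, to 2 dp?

-0.05

Amplification A = ΔT/ΔT₀ = 37.5/7.5 = 5.
Total gain g = 1 − 1/A = 1 − 1/5 = 0.8.
Known gains sum to 0.246 + 0.13 + 0.47 = 0.846.
g_dust = 0.8 − 0.846 = -0.05.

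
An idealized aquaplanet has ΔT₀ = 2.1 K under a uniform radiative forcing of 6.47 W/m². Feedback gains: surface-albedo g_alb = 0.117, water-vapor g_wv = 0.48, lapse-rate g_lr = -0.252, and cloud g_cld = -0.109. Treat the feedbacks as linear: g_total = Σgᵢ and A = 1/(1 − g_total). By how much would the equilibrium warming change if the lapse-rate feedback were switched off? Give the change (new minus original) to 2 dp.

1.35 K

Original: g = 0.236, ΔT = 2.1/(1−0.236) = 2.7487 K.
Without lapse-rate: g' = 0.488, ΔT' = 2.1/(1−0.488) = 4.1016 K.
Change = 4.1016 − 2.7487 = 1.35 K.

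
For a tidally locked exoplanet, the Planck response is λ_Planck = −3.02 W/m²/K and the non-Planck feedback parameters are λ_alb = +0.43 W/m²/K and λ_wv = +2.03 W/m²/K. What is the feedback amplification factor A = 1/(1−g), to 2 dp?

5.39

Convert to gains: g_alb = 0.43/3.02 = 0.1424; g_wv = 2.03/3.02 = 0.6722.
Total gain g = 0.8146.
A = 1/(1 − 0.8146) = 5.39.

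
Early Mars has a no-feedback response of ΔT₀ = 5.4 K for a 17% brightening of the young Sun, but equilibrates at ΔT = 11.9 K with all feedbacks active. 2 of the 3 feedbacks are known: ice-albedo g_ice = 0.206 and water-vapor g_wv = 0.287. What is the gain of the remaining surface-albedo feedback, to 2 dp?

Amplification A = ΔT/ΔT₀ = 11.9/5.4 = 2.204.
Total gain g = 1 − 1/A = 1 − 1/2.204 = 0.5463.
Known gains sum to 0.206 + 0.287 = 0.493.
g_alb = 0.5463 − 0.493 = 0.05.

0.05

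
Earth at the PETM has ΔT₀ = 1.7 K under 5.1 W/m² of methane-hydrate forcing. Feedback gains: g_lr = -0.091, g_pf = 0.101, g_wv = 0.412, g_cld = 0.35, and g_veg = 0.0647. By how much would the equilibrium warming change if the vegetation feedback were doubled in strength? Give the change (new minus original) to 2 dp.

Original: g = 0.8367, ΔT = 1.7/(1−0.8367) = 10.4103 K.
With doubled vegetation: g' = 0.9014, ΔT' = 1.7/(1−0.9014) = 17.2414 K.
Change = 17.2414 − 10.4103 = 6.83 K.

6.83 K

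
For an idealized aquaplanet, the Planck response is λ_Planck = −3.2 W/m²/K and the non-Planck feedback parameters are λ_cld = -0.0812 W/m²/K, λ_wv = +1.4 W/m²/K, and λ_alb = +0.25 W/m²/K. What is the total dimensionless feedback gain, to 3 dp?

0.490

Convert to gains: g_cld = -0.0812/3.2 = -0.02537; g_wv = 1.4/3.2 = 0.4375; g_alb = 0.25/3.2 = 0.07812.
Total gain g = 0.49025.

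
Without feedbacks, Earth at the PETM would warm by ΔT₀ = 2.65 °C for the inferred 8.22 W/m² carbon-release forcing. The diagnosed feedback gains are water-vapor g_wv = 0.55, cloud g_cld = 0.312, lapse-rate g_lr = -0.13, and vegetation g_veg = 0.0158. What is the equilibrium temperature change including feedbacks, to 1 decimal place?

10.5 °C

Total gain g = 0.55 + 0.312 − 0.13 + 0.0158 = 0.7478.
Amplification A = 1/(1 − 0.7478) = 3.965.
ΔT = 2.65 × 3.965 = 10.5 °C.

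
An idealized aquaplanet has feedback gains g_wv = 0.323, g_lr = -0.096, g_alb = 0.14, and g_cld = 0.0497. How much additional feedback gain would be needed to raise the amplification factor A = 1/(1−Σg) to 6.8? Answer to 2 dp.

0.44

Current total gain = 0.4167.
Target gain for A = 6.8: g* = 1 − 1/6.8 = 0.8529.
Additional gain needed = 0.8529 − 0.4167 = 0.44.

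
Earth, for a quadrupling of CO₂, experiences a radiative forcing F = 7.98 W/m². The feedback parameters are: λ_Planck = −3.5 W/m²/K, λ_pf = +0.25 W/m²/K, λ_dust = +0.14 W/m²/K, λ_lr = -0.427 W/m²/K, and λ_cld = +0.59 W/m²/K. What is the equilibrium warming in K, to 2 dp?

Net feedback parameter λ = (−3.5) + (+0.25) + (+0.14) + (-0.427) + (+0.59) = -2.947 W/m²/K.
ΔT = −F/λ = −7.98/(-2.947) = 2.71 K.

2.71 K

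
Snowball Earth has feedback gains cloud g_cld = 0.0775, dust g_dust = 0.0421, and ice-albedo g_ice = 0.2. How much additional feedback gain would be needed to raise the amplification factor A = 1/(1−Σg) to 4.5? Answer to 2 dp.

Current total gain = 0.3196.
Target gain for A = 4.5: g* = 1 − 1/4.5 = 0.7778.
Additional gain needed = 0.7778 − 0.3196 = 0.46.

0.46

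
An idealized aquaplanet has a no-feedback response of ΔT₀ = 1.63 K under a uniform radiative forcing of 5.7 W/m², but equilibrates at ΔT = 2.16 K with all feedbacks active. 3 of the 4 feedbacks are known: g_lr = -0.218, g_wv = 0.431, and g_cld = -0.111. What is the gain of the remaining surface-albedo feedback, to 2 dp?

Amplification A = ΔT/ΔT₀ = 2.16/1.63 = 1.325.
Total gain g = 1 − 1/A = 1 − 1/1.325 = 0.2453.
Known gains sum to -0.218 + 0.431 − 0.111 = 0.102.
g_alb = 0.2453 − 0.102 = 0.14.

0.14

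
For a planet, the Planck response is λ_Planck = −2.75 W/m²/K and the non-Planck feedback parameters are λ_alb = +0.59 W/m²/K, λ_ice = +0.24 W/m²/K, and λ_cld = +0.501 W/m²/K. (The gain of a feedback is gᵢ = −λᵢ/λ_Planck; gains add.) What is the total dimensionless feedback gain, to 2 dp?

0.48

Convert to gains: g_alb = 0.59/2.75 = 0.2145; g_ice = 0.24/2.75 = 0.08727; g_cld = 0.501/2.75 = 0.1822.
Total gain g = 0.48397.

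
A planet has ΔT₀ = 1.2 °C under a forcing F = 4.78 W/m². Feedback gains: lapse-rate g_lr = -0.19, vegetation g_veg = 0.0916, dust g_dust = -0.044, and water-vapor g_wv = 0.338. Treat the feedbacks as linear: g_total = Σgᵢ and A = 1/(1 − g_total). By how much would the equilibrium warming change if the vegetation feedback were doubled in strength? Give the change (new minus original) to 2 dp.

0.19 °C

Original: g = 0.1956, ΔT = 1.2/(1−0.1956) = 1.4918 °C.
With doubled vegetation: g' = 0.2872, ΔT' = 1.2/(1−0.2872) = 1.6835 °C.
Change = 1.6835 − 1.4918 = 0.19 °C.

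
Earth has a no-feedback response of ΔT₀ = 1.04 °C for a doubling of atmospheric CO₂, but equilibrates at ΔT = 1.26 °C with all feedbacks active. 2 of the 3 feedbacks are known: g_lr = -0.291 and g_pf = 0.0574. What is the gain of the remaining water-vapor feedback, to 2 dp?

0.41

Amplification A = ΔT/ΔT₀ = 1.26/1.04 = 1.212.
Total gain g = 1 − 1/A = 1 − 1/1.212 = 0.1749.
Known gains sum to -0.291 + 0.0574 = -0.2336.
g_wv = 0.1749 + 0.2336 = 0.41.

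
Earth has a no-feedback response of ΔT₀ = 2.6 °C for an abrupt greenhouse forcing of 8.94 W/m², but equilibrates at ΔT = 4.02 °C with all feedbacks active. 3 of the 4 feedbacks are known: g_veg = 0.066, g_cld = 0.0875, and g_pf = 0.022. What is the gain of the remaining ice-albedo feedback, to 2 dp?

0.18

Amplification A = ΔT/ΔT₀ = 4.02/2.6 = 1.546.
Total gain g = 1 − 1/A = 1 − 1/1.546 = 0.3532.
Known gains sum to 0.066 + 0.0875 + 0.022 = 0.1755.
g_ice = 0.3532 − 0.1755 = 0.18.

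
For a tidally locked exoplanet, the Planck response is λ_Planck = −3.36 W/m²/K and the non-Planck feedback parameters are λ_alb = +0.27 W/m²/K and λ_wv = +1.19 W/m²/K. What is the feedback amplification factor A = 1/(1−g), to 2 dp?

1.77

Convert to gains: g_alb = 0.27/3.36 = 0.08036; g_wv = 1.19/3.36 = 0.3542.
Total gain g = 0.43456.
A = 1/(1 − 0.43456) = 1.77.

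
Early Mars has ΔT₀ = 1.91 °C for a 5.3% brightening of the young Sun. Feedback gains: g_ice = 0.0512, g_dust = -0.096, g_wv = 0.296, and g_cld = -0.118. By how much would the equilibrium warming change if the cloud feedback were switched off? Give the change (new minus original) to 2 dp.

Original: g = 0.1332, ΔT = 1.91/(1−0.1332) = 2.2035 °C.
Without cloud: g' = 0.2512, ΔT' = 1.91/(1−0.2512) = 2.5507 °C.
Change = 2.5507 − 2.2035 = 0.35 °C.

0.35 °C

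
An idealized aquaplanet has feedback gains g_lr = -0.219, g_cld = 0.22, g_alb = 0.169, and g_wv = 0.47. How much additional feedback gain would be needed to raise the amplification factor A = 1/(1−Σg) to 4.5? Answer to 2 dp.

0.14

Current total gain = 0.64.
Target gain for A = 4.5: g* = 1 − 1/4.5 = 0.7778.
Additional gain needed = 0.7778 − 0.64 = 0.14.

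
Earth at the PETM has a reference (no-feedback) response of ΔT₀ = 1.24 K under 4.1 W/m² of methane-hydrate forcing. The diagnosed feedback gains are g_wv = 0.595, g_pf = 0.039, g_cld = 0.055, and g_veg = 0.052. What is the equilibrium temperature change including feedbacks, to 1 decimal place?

4.8 K

Total gain g = 0.595 + 0.039 + 0.055 + 0.052 = 0.741.
Amplification A = 1/(1 − 0.741) = 3.861.
ΔT = 1.24 × 3.861 = 4.8 K.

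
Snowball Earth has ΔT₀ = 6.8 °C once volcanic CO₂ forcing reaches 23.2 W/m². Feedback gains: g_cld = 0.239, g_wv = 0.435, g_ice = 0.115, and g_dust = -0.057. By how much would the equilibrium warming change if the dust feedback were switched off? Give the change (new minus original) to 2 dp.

Original: g = 0.732, ΔT = 6.8/(1−0.732) = 25.3731 °C.
Without dust: g' = 0.789, ΔT' = 6.8/(1−0.789) = 32.2275 °C.
Change = 32.2275 − 25.3731 = 6.85 °C.

6.85 °C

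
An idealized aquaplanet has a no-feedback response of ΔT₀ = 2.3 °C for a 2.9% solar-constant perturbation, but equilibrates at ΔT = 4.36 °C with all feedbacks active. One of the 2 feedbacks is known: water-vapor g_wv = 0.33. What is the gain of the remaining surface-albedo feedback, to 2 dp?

Amplification A = ΔT/ΔT₀ = 4.36/2.3 = 1.896.
Total gain g = 1 − 1/A = 1 − 1/1.896 = 0.4726.
The known gain is 0.33.
g_alb = 0.4726 − 0.33 = 0.14.

0.14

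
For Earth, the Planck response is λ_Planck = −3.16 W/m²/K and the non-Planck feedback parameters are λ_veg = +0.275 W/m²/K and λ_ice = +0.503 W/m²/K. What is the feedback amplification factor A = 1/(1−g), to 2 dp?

Convert to gains: g_veg = 0.275/3.16 = 0.08703; g_ice = 0.503/3.16 = 0.1592.
Total gain g = 0.24623.
A = 1/(1 − 0.24623) = 1.33.

1.33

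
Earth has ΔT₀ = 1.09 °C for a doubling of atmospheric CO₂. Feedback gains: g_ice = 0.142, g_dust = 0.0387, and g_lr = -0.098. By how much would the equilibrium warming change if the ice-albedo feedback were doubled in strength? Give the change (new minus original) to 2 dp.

0.22 °C

Original: g = 0.0827, ΔT = 1.09/(1−0.0827) = 1.1883 °C.
With doubled ice-albedo: g' = 0.2247, ΔT' = 1.09/(1−0.2247) = 1.4059 °C.
Change = 1.4059 − 1.1883 = 0.22 °C.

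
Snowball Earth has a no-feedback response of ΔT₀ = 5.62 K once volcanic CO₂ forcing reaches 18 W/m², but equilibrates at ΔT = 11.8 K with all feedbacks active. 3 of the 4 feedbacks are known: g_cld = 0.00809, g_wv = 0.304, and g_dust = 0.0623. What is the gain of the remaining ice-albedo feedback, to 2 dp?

0.15

Amplification A = ΔT/ΔT₀ = 11.8/5.62 = 2.1.
Total gain g = 1 − 1/A = 1 − 1/2.1 = 0.5238.
Known gains sum to 0.00809 + 0.304 + 0.0623 = 0.37439.
g_ice = 0.5238 − 0.37439 = 0.15.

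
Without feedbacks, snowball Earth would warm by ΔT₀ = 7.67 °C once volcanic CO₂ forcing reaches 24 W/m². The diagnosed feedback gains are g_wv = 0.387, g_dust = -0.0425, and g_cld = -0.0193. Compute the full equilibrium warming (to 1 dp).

11.4 °C

Total gain g = 0.387 − 0.0425 − 0.0193 = 0.3252.
Amplification A = 1/(1 − 0.3252) = 1.482.
ΔT = 7.67 × 1.482 = 11.4 °C.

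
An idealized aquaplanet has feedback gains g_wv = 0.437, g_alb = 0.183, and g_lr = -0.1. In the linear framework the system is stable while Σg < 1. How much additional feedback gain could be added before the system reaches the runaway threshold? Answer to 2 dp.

Current total gain = 0.437 + 0.183 − 0.1 = 0.52.
Margin to runaway = 1 − 0.52 = 0.48.

0.48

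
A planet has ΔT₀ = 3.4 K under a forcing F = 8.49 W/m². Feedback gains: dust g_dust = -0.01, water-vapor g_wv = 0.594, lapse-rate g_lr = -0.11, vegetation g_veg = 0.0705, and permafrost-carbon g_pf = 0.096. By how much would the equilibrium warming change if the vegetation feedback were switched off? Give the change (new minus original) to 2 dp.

-1.55 K

Original: g = 0.6405, ΔT = 3.4/(1−0.6405) = 9.4576 K.
Without vegetation: g' = 0.57, ΔT' = 3.4/(1−0.57) = 7.9070 K.
Change = 7.9070 − 9.4576 = -1.55 K.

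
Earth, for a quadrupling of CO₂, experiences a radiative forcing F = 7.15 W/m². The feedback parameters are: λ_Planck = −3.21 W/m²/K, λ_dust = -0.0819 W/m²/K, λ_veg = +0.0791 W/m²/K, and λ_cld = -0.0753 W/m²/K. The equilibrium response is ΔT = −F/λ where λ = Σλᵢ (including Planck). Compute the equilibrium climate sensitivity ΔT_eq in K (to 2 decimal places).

Net feedback parameter λ = (−3.21) + (-0.0819) + (+0.0791) + (-0.0753) = -3.2881 W/m²/K.
ΔT = −F/λ = −7.15/(-3.2881) = 2.17 K.

2.17 K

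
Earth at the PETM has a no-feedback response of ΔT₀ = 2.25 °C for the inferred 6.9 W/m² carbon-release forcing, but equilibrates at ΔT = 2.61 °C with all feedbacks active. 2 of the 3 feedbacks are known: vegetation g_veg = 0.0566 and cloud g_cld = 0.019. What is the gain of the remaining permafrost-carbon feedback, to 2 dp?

Amplification A = ΔT/ΔT₀ = 2.61/2.25 = 1.16.
Total gain g = 1 − 1/A = 1 − 1/1.16 = 0.1379.
Known gains sum to 0.0566 + 0.019 = 0.0756.
g_pf = 0.1379 − 0.0756 = 0.06.

0.06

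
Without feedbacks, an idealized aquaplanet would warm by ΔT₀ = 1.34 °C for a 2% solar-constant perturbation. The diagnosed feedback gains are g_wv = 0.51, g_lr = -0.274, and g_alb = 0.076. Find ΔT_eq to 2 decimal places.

Total gain g = 0.51 − 0.274 + 0.076 = 0.312.
Amplification A = 1/(1 − 0.312) = 1.453.
ΔT = 1.34 × 1.453 = 1.95 °C.

1.95 °C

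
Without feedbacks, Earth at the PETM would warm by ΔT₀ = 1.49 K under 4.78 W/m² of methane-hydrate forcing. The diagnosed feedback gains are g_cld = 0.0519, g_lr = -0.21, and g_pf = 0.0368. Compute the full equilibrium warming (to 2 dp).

1.33 K

Total gain g = 0.0519 − 0.21 + 0.0368 = -0.1213.
Amplification A = 1/(1 + 0.1213) = 0.8918.
ΔT = 1.49 × 0.8918 = 1.33 K.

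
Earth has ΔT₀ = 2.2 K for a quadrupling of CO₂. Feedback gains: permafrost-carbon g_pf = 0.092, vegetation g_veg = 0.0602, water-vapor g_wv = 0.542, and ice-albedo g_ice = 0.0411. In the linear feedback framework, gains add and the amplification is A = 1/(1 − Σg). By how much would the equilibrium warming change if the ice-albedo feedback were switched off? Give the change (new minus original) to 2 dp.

-1.12 K

Original: g = 0.7353, ΔT = 2.2/(1−0.7353) = 8.3113 K.
Without ice-albedo: g' = 0.6942, ΔT' = 2.2/(1−0.6942) = 7.1942 K.
Change = 7.1942 − 8.3113 = -1.12 K.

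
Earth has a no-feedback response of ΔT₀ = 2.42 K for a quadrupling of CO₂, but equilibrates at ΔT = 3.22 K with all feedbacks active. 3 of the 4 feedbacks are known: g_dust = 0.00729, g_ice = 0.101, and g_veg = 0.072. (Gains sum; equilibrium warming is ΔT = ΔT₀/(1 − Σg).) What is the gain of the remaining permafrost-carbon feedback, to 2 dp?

0.07

Amplification A = ΔT/ΔT₀ = 3.22/2.42 = 1.331.
Total gain g = 1 − 1/A = 1 − 1/1.331 = 0.2487.
Known gains sum to 0.00729 + 0.101 + 0.072 = 0.18029.
g_pf = 0.2487 − 0.18029 = 0.07.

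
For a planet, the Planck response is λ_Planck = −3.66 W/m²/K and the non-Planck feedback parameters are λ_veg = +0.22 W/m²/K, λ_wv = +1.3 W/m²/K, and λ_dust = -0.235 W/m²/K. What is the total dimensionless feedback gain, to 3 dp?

Convert to gains: g_veg = 0.22/3.66 = 0.06011; g_wv = 1.3/3.66 = 0.3552; g_dust = -0.235/3.66 = -0.06421.
Total gain g = 0.3511.

0.351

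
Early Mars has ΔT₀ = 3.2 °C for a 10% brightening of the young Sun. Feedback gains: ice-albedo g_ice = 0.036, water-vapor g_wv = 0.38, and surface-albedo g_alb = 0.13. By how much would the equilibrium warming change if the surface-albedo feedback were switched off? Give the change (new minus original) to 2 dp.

Original: g = 0.546, ΔT = 3.2/(1−0.546) = 7.0485 °C.
Without surface-albedo: g' = 0.416, ΔT' = 3.2/(1−0.416) = 5.4795 °C.
Change = 5.4795 − 7.0485 = -1.57 °C.

-1.57 °C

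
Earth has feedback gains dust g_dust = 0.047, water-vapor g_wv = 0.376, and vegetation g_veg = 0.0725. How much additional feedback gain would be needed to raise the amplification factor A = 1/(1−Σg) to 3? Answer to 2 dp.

0.17

Current total gain = 0.4955.
Target gain for A = 3: g* = 1 − 1/3 = 0.6667.
Additional gain needed = 0.6667 − 0.4955 = 0.17.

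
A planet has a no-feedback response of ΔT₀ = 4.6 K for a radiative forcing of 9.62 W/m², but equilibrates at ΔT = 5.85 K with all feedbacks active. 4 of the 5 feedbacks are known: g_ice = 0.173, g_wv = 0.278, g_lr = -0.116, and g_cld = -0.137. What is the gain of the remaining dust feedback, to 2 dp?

Amplification A = ΔT/ΔT₀ = 5.85/4.6 = 1.272.
Total gain g = 1 − 1/A = 1 − 1/1.272 = 0.2138.
Known gains sum to 0.173 + 0.278 − 0.116 − 0.137 = 0.198.
g_dust = 0.2138 − 0.198 = 0.02.

0.02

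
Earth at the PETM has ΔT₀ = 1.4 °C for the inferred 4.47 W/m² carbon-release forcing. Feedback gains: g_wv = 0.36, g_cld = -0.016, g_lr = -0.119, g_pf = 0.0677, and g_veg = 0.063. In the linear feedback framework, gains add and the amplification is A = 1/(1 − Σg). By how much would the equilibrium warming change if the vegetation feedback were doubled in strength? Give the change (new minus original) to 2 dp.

0.24 °C

Original: g = 0.3557, ΔT = 1.4/(1−0.3557) = 2.1729 °C.
With doubled vegetation: g' = 0.4187, ΔT' = 1.4/(1−0.4187) = 2.4084 °C.
Change = 2.4084 − 2.1729 = 0.24 °C.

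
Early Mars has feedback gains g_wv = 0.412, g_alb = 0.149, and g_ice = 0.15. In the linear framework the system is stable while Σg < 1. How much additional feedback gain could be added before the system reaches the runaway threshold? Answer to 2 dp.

Current total gain = 0.412 + 0.149 + 0.15 = 0.711.
Margin to runaway = 1 − 0.711 = 0.29.

0.29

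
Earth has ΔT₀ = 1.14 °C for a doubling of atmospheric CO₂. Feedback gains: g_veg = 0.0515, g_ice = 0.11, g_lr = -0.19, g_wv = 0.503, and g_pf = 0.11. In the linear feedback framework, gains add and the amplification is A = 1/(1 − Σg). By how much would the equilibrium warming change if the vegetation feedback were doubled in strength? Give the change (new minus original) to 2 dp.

Original: g = 0.5845, ΔT = 1.14/(1−0.5845) = 2.7437 °C.
With doubled vegetation: g' = 0.636, ΔT' = 1.14/(1−0.636) = 3.1319 °C.
Change = 3.1319 − 2.7437 = 0.39 °C.

0.39 °C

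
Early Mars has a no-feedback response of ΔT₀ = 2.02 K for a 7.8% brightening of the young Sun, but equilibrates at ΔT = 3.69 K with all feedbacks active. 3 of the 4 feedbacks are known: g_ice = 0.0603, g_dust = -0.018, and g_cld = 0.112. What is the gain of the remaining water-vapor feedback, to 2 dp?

0.30

Amplification A = ΔT/ΔT₀ = 3.69/2.02 = 1.827.
Total gain g = 1 − 1/A = 1 − 1/1.827 = 0.4527.
Known gains sum to 0.0603 − 0.018 + 0.112 = 0.1543.
g_wv = 0.4527 − 0.1543 = 0.30.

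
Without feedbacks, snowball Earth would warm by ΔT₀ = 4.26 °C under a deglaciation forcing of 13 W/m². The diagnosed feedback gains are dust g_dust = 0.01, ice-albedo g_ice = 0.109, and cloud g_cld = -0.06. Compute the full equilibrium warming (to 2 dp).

4.53 °C

Total gain g = 0.01 + 0.109 − 0.06 = 0.059.
Amplification A = 1/(1 − 0.059) = 1.063.
ΔT = 4.26 × 1.063 = 4.53 °C.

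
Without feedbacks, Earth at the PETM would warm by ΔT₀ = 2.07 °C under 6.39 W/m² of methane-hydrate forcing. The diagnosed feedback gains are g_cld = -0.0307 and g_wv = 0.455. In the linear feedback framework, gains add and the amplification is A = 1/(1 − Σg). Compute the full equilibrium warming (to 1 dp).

Total gain g = -0.0307 + 0.455 = 0.4243.
Amplification A = 1/(1 − 0.4243) = 1.737.
ΔT = 2.07 × 1.737 = 3.6 °C.

3.6 °C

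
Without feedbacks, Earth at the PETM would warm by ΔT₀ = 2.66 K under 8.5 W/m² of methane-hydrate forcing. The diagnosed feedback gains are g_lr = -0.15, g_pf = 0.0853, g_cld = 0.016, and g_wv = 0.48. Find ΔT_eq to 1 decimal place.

Total gain g = -0.15 + 0.0853 + 0.016 + 0.48 = 0.4313.
Amplification A = 1/(1 − 0.4313) = 1.758.
ΔT = 2.66 × 1.758 = 4.7 K.

4.7 K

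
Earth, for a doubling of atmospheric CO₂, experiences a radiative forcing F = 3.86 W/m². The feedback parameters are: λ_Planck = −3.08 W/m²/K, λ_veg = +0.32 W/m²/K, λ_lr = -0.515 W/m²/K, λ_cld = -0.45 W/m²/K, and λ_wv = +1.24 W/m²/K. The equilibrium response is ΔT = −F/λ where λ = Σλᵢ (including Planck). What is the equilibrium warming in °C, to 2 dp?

1.55 °C

Net feedback parameter λ = (−3.08) + (+0.32) + (-0.515) + (-0.45) + (+1.24) = -2.485 W/m²/K.
ΔT = −F/λ = −3.86/(-2.485) = 1.55 °C.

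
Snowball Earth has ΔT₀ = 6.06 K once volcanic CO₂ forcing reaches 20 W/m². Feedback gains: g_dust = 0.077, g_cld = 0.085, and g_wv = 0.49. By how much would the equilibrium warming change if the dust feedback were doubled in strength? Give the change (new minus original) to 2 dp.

4.95 K

Original: g = 0.652, ΔT = 6.06/(1−0.652) = 17.4138 K.
With doubled dust: g' = 0.729, ΔT' = 6.06/(1−0.729) = 22.3616 K.
Change = 22.3616 − 17.4138 = 4.95 K.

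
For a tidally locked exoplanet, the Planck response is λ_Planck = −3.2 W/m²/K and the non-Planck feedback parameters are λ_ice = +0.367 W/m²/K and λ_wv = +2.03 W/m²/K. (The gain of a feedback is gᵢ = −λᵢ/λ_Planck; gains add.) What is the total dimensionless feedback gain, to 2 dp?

0.75

Convert to gains: g_ice = 0.367/3.2 = 0.1147; g_wv = 2.03/3.2 = 0.6344.
Total gain g = 0.7491.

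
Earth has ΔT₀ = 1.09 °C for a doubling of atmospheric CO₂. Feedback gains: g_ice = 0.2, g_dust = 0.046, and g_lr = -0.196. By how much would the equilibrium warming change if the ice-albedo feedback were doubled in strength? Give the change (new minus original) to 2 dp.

Original: g = 0.05, ΔT = 1.09/(1−0.05) = 1.1474 °C.
With doubled ice-albedo: g' = 0.25, ΔT' = 1.09/(1−0.25) = 1.4533 °C.
Change = 1.4533 − 1.1474 = 0.31 °C.

0.31 °C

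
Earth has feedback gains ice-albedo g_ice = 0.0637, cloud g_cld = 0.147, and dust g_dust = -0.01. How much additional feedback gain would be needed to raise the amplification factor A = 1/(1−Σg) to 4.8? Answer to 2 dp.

Current total gain = 0.2007.
Target gain for A = 4.8: g* = 1 − 1/4.8 = 0.7917.
Additional gain needed = 0.7917 − 0.2007 = 0.59.

0.59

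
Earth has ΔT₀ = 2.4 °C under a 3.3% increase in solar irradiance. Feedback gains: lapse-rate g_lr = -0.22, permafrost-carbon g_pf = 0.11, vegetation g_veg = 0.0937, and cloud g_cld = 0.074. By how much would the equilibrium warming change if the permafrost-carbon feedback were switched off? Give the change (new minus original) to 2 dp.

-0.27 °C

Original: g = 0.0577, ΔT = 2.4/(1−0.0577) = 2.5470 °C.
Without permafrost-carbon: g' = -0.0523, ΔT' = 2.4/(1+0.0523) = 2.2807 °C.
Change = 2.2807 − 2.5470 = -0.27 °C.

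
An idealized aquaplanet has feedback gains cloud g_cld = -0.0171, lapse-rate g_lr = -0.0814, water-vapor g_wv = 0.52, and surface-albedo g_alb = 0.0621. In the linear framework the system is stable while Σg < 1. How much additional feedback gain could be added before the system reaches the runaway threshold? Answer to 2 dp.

0.52

Current total gain = -0.0171 − 0.0814 + 0.52 + 0.0621 = 0.4836.
Margin to runaway = 1 − 0.4836 = 0.52.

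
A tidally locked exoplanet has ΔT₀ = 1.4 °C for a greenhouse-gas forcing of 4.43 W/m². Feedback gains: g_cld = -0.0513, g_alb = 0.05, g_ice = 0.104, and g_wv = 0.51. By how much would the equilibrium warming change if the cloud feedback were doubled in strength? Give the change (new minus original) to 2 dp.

-0.42 °C

Original: g = 0.6127, ΔT = 1.4/(1−0.6127) = 3.6148 °C.
With doubled cloud: g' = 0.5614, ΔT' = 1.4/(1−0.5614) = 3.1920 °C.
Change = 3.1920 − 3.6148 = -0.42 °C.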